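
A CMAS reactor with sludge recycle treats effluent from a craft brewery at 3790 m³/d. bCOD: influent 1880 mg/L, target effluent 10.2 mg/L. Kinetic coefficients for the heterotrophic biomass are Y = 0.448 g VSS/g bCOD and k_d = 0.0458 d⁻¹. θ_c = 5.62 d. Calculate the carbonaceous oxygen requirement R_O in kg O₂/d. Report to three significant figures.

Y_obs = Y / (1 + k_d θ_c) = 0.448 / (1 + 0.0458 × 5.62) = 0.448 / 1.257 = 0.3563.
Q·(S₀ − S) = 3790 × (1880 − 10.2) × 10⁻³ = 7087 kg/d removed.
P_X = Y_obs·Q·(S₀ − S) = 0.3563 × 7087 = 2525 kg VSS/d.
Carbonaceous O₂ demand = substrate oxidised − cell-mass equivalent = 7087 − 1.42 × 2525 = 3501 kg O₂/d.

R_O ≈ 3500 kg O₂/d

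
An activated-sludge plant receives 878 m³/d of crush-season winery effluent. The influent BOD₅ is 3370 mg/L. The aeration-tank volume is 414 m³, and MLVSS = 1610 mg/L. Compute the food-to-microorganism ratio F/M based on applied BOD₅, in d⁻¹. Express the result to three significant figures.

F/M ≈ 4.44 d⁻¹

Food-to-microorganism ratio F/M = Q S₀ / (V X) = 878 × 3370 / (414.0 × 1610) = 4.439 d⁻¹.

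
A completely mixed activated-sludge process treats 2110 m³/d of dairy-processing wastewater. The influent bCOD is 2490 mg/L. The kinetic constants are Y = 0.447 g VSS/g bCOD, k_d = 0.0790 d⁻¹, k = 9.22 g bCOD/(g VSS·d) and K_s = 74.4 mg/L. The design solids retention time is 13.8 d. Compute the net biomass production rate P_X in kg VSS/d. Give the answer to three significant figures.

P_X ≈ 1120 kg VSS/d

From the Monod/SRT balance for a CMAS, S = K_s·(1+k_d θ_c)/[θ_c·(Y k − k_d) − 1] = 74.4 × (1 + 0.0790 × 13.8) / [13.8 × (0.447 × 9.22 − 0.0790) − 1] = 155.5 / 54.78 = 2.839 mg/L.
Correct the yield for decay: Y_obs = Y/(1 + k_d θ_c) = 0.447 / (1 + 0.0790 × 13.8) = 0.447 / 2.090 = 0.2139.
Q·(S₀ − S) = 2110 × (2490 − 2.84) × 10⁻³ = 5248 kg/d removed.
So the net sludge growth is P_X = 0.2139 × 5248 = 1122 kg VSS/d.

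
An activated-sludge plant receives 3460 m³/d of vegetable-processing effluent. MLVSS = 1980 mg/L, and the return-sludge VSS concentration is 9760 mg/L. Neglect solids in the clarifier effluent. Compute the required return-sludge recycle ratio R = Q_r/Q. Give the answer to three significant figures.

R ≈ 0.254

Solids balance on the clarifier gives (1+R)X = R·X_r, so R = X/(X_r − X) = 1980 / (9760 − 1980) = 0.2545.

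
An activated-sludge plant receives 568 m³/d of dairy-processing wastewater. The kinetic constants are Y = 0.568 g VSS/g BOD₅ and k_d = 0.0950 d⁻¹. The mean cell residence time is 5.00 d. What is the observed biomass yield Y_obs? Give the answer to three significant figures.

The observed yield is Y_obs = Y/(1 + k_d·θ_c) = 0.568 / (1 + 0.0950 × 5.00) = 0.568 / 1.475 = 0.3851 g VSS per g BOD₅ removed.

Y_obs ≈ 0.385 g VSS/g BOD₅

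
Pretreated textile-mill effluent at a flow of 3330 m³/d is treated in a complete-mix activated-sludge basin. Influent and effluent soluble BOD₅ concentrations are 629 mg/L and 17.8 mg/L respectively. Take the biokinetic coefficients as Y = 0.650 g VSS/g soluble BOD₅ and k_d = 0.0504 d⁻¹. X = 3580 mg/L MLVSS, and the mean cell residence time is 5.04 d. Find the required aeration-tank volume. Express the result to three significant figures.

V ≈ 1490 m³

Rearranging the biomass balance for a CMAS with decay, V = Y·Q·ΔS·θ_c / [X·(1+k_d θ_c)] = 0.650 × 3330 × (629 − 17.8) × 5.04 / [3580 × (1 + 0.0504 × 5.04)] = 6.67×10^6 / 4489 = 1485 m³.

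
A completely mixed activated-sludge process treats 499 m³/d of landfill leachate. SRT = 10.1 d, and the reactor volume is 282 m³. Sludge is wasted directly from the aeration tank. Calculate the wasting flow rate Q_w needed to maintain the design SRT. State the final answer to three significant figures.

Q_w ≈ 27.9 m³/d

Wasting from the aeration tank: Q_w = V / θ_c = 282.0 / 10.1 = 27.92 m³/d.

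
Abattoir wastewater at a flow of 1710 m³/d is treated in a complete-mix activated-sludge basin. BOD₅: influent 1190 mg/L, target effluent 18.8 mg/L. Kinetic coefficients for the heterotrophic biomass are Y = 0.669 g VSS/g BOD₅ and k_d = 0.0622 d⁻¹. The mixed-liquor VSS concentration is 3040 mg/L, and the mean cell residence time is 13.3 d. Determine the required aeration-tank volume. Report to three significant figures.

Rearranging the biomass balance for a CMAS with decay, V = Y·Q·ΔS·θ_c / [X·(1+k_d θ_c)] = 0.669 × 1710 × (1190 − 18.8) × 13.3 / [3040 × (1 + 0.0622 × 13.3)] = 1.78×10^7 / 5555 = 3208 m³.

V ≈ 3210 m³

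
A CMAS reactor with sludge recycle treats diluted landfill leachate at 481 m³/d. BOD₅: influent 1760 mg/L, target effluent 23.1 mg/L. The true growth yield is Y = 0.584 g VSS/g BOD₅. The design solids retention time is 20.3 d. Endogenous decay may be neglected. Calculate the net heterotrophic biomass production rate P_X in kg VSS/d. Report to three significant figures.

Since k_d ≈ 0, Y_obs = Y = 0.584 g VSS/g BOD₅.
ΔS = 1760 − 23.1 = 1737 mg/L, so the substrate removal rate is 481 × 1737/1000 = 835.4 kg BOD₅/d.
Net biomass production P_X = Y_obs × Q·(S₀ − S) = 0.5840 × 835.4 = 487.9 kg VSS/d.

P_X ≈ 488 kg VSS/d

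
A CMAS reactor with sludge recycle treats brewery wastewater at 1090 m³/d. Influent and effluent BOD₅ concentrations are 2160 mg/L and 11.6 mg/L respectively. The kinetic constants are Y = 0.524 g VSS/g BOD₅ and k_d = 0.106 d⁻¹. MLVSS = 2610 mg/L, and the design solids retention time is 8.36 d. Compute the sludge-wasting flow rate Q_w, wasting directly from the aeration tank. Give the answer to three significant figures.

Q_w ≈ 249 m³/d

From the SRT design equation V = Y Q (S₀−S) θ_c / [X (1 + k_d θ_c)] = 0.524 × 1090 × (2160 − 11.6) × 8.36 / [2610 × (1 + 0.106 × 8.36)] = 1.03×10^7 / 4923 = 2084 m³.
With mixed-liquor wasting, θ_c = V/Q_w, so Q_w = V/θ_c = 2084/8.36 = 249.3 m³/d.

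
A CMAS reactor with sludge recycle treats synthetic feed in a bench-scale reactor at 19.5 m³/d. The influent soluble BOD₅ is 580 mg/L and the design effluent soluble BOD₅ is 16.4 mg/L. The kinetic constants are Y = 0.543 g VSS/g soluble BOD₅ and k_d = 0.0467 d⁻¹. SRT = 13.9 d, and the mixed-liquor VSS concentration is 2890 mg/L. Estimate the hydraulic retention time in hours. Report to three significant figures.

τ ≈ 21.4 h

Steady-state biomass mass balance: V·X·(1 + k_d·θ_c) = Y·Q·(S₀ − S)·θ_c, so V = 0.543 × 19.5 × (580 − 16.4) × 13.9 / [2890 × (1 + 0.0467 × 13.9)] = 8.3×10^4 / 4766 = 17.40 m³.
Hydraulic retention time τ = V/Q = 17.40 / 19.5 = 0.8926 d = 21.42 h.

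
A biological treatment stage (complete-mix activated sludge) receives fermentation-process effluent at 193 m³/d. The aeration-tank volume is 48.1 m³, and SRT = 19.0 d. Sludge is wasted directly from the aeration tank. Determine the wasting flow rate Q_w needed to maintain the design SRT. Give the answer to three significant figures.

For wasting at MLVSS concentration, Q_w = V/θ_c = 48.10/19.0 = 2.532 m³/d.

Q_w ≈ 2.53 m³/d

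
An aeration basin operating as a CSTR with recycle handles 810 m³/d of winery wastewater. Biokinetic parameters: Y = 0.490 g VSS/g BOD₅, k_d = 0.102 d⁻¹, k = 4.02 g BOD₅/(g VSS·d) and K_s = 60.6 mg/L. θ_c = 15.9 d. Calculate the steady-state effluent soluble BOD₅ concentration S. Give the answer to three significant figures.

S ≈ 5.54 mg/L

From the Monod/SRT balance for a CMAS, S = K_s·(1+k_d θ_c)/[θ_c·(Y k − k_d) − 1] = 60.6 × (1 + 0.102 × 15.9) / [15.9 × (0.490 × 4.02 − 0.102) − 1] = 158.9 / 28.70 = 5.536 mg/L.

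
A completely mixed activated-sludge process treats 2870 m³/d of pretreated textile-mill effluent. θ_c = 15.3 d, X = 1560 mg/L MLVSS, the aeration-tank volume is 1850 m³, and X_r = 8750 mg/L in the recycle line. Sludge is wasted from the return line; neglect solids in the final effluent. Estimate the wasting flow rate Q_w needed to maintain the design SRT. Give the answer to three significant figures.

Q_w ≈ 21.6 m³/d

Q_w = (V·X)/(θ_c X_r) = 1850 × 1560 / (15.3 × 8750) = 21.56 m³/d.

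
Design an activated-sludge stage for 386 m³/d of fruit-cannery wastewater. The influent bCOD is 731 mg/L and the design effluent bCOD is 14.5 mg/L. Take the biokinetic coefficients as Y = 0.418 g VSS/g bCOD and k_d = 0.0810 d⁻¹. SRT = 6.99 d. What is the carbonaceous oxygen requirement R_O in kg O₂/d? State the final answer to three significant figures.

Y_obs = Y / (1 + k_d θ_c) = 0.418 / (1 + 0.0810 × 6.99) = 0.418 / 1.566 = 0.2669.
Q·(S₀ − S) = 386 × (731 − 14.5) × 10⁻³ = 276.6 kg/d removed.
P_X = Y_obs·Q·(S₀ − S) = 0.2669 × 276.6 = 73.81 kg VSS/d.
Carbonaceous O₂ demand = substrate oxidised − cell-mass equivalent = 276.6 − 1.42 × 73.81 = 171.8 kg O₂/d.

R_O ≈ 172 kg O₂/d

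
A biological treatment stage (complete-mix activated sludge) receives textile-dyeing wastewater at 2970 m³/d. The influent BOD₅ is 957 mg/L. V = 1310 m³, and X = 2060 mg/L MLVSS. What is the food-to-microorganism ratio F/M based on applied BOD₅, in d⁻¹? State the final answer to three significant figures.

F/M ≈ 1.05 d⁻¹

Food-to-microorganism ratio F/M = Q S₀ / (V X) = 2970 × 957 / (1310 × 2060) = 1.053 d⁻¹.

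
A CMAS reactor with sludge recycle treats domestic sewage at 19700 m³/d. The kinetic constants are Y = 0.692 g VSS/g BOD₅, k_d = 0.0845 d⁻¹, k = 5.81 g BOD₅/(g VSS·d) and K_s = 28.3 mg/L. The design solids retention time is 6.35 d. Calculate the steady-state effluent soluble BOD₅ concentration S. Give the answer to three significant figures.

S ≈ 1.81 mg/L

Effluent substrate depends only on kinetics and SRT: S = K_s(1 + k_d θ_c) / [θ_c(Yk − k_d) − 1] = 28.3 × (1 + 0.0845 × 6.35) / [6.35 × (0.692 × 5.81 − 0.0845) − 1] = 43.49 / 23.99 = 1.812 mg/L.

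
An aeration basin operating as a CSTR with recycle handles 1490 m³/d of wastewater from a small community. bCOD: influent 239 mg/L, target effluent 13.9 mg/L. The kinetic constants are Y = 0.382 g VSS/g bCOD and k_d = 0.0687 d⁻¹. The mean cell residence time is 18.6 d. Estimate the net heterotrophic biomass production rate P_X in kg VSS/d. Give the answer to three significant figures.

Correct the yield for decay: Y_obs = Y/(1 + k_d θ_c) = 0.382 / (1 + 0.0687 × 18.6) = 0.382 / 2.278 = 0.1677.
Mass of bCOD removed per day: Q(S₀ − S) = 1490 × 225.1 g/m³ = 335.4 kg/d.
P_X = Y_obs · Q(S₀ − S) = 0.1677 × 335.4 = 56.25 kg VSS/d.

P_X ≈ 56.2 kg VSS/d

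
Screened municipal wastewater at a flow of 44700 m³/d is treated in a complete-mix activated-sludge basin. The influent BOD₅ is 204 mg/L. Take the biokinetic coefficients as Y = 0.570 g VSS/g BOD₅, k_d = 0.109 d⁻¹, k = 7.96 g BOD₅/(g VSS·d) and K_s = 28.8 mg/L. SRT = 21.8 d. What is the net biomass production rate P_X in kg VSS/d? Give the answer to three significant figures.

P_X ≈ 1530 kg VSS/d

Effluent substrate depends only on kinetics and SRT: S = K_s(1 + k_d θ_c) / [θ_c(Yk − k_d) − 1] = 28.8 × (1 + 0.109 × 21.8) / [21.8 × (0.570 × 7.96 − 0.109) − 1] = 97.23 / 95.53 = 1.018 mg/L.
Observed yield with endogenous decay: Y_obs = Y / (1 + k_d·θ_c) = 0.570 / (1 + 0.109 × 21.8) = 0.570 / 3.376 = 0.1688 g VSS/g BOD₅.
Mass of BOD₅ removed per day: Q(S₀ − S) = 44700 × 203.0 g/m³ = 9073 kg/d.
Net biomass production P_X = Y_obs × Q·(S₀ − S) = 0.1688 × 9073 = 1532 kg VSS/d.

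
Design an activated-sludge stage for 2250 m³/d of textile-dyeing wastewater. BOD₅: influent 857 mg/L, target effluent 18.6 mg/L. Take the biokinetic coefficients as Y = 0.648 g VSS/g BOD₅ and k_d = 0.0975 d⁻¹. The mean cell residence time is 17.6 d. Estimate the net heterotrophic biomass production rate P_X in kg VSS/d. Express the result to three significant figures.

Correct the yield for decay: Y_obs = Y/(1 + k_d θ_c) = 0.648 / (1 + 0.0975 × 17.6) = 0.648 / 2.716 = 0.2386.
Mass of BOD₅ removed per day: Q(S₀ − S) = 2250 × 838.4 g/m³ = 1886 kg/d.
Biomass produced: P_X = Y_obs·Q·ΔS = 0.2386 × 1886 ≈ 450.1 kg VSS/d.

P_X ≈ 450 kg VSS/d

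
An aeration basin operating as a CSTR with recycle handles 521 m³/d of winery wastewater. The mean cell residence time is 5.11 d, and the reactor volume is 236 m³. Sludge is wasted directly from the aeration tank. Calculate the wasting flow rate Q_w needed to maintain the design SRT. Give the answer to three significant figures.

Wasting from the aeration tank: Q_w = V / θ_c = 236.0 / 5.11 = 46.18 m³/d.

Q_w ≈ 46.2 m³/d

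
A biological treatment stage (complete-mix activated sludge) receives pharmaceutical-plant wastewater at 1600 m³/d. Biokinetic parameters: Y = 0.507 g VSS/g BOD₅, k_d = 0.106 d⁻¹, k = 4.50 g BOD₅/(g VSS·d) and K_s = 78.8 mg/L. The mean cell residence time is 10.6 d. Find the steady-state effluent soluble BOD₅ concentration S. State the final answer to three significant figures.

For a completely mixed reactor with recycle the Lawrence–McCarty relation gives S = K_s·(1 + k_d·θ_c) / [θ_c·(Y·k − k_d) − 1] = 78.8 × (1 + 0.106 × 10.6) / [10.6 × (0.507 × 4.50 − 0.106) − 1] = 167.3 / 22.06 = 7.586 mg/L.

S ≈ 7.59 mg/L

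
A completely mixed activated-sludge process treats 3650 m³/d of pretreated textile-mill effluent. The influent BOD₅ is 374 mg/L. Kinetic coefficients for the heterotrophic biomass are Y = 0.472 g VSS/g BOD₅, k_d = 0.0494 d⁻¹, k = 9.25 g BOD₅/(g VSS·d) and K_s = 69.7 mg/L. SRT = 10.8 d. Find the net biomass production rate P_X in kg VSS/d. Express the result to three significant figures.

Effluent substrate depends only on kinetics and SRT: S = K_s(1 + k_d θ_c) / [θ_c(Yk − k_d) − 1] = 69.7 × (1 + 0.0494 × 10.8) / [10.8 × (0.472 × 9.25 − 0.0494) − 1] = 106.9 / 45.62 = 2.343 mg/L.
Correct the yield for decay: Y_obs = Y/(1 + k_d θ_c) = 0.472 / (1 + 0.0494 × 10.8) = 0.472 / 1.534 = 0.3078.
ΔS = 374 − 2.34 = 371.7 mg/L, so the substrate removal rate is 3650 × 371.7/1000 = 1357 kg BOD₅/d.
Net biomass production P_X = Y_obs × Q·(S₀ − S) = 0.3078 × 1357 = 417.5 kg VSS/d.

P_X ≈ 418 kg VSS/d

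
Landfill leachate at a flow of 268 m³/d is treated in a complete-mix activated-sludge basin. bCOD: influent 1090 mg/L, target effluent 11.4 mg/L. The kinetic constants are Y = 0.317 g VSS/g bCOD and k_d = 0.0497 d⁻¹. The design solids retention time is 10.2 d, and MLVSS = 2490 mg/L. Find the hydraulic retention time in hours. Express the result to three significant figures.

τ ≈ 22.3 h

Rearranging the biomass balance for a CMAS with decay, V = Y·Q·ΔS·θ_c / [X·(1+k_d θ_c)] = 0.317 × 268 × (1090 − 11.4) × 10.2 / [2490 × (1 + 0.0497 × 10.2)] = 9.35×10^5 / 3752 = 249.1 m³.
τ = V/Q = 249.1/268 = 0.9294 d, or 22.31 h.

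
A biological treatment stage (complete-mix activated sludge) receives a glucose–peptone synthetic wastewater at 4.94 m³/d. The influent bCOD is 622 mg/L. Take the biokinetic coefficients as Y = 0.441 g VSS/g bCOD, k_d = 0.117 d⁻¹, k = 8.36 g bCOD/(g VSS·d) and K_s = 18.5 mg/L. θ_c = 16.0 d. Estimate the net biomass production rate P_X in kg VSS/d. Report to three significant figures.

P_X ≈ 0.471 kg VSS/d

From the Monod/SRT balance for a CMAS, S = K_s·(1+k_d θ_c)/[θ_c·(Y k − k_d) − 1] = 18.5 × (1 + 0.117 × 16.0) / [16.0 × (0.441 × 8.36 − 0.117) − 1] = 53.13 / 56.12 = 0.9468 mg/L.
Y_obs = Y / (1 + k_d θ_c) = 0.441 / (1 + 0.117 × 16.0) = 0.441 / 2.872 = 0.1536.
Mass of bCOD removed per day: Q(S₀ − S) = 4.94 × 621.1 g/m³ = 3.068 kg/d.
Biomass produced: P_X = Y_obs·Q·ΔS = 0.1536 × 3.068 ≈ 0.4711 kg VSS/d.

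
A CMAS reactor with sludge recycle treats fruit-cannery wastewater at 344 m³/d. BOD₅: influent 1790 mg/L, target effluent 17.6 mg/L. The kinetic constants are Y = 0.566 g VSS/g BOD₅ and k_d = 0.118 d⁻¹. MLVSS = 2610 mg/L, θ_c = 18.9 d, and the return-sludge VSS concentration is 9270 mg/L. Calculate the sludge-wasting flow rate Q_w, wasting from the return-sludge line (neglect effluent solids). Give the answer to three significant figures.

Steady-state biomass mass balance: V·X·(1 + k_d·θ_c) = Y·Q·(S₀ − S)·θ_c, so V = 0.566 × 344 × (1790 − 17.6) × 18.9 / [2610 × (1 + 0.118 × 18.9)] = 6.52×10^6 / 8431 = 773.6 m³.
θ_c = V·X/(Q_w·X_r) when wasting from the recycle, so Q_w = V·X/(θ_c·X_r) = 773.6 × 2610 / (18.9 × 9270) = 11.52 m³/d.

Q_w ≈ 11.5 m³/d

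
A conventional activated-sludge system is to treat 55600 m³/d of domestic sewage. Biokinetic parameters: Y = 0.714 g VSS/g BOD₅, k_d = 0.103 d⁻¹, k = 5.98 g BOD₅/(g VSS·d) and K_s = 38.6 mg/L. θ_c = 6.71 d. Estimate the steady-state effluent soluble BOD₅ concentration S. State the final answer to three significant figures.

S ≈ 2.42 mg/L

Effluent substrate depends only on kinetics and SRT: S = K_s(1 + k_d θ_c) / [θ_c(Yk − k_d) − 1] = 38.6 × (1 + 0.103 × 6.71) / [6.71 × (0.714 × 5.98 − 0.103) − 1] = 65.28 / 26.96 = 2.421 mg/L.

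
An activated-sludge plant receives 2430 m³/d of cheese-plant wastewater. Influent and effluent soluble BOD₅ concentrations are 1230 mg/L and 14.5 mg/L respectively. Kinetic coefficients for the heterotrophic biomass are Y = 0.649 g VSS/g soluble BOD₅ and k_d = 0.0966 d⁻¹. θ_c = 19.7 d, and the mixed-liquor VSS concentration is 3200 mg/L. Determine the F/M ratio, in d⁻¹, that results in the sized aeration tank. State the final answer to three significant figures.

Rearranging the biomass balance for a CMAS with decay, V = Y·Q·ΔS·θ_c / [X·(1+k_d θ_c)] = 0.649 × 2430 × (1230 − 14.5) × 19.7 / [3200 × (1 + 0.0966 × 19.7)] = 3.78×10^7 / 9290 = 4065 m³.
F/M = applied load / biomass = Q·S₀/(V·X) = 2430 × 1230 / (4065 × 3200) = 0.2298 d⁻¹.

F/M ≈ 0.230 d⁻¹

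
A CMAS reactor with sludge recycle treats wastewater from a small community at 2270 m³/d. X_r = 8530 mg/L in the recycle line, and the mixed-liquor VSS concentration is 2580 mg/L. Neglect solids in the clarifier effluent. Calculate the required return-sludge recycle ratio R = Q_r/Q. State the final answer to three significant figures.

Mass balance around the secondary clarifier (neglecting effluent solids): R = X / (X_r − X) = 2580 / (8530 − 2580) = 0.4336.

R ≈ 0.434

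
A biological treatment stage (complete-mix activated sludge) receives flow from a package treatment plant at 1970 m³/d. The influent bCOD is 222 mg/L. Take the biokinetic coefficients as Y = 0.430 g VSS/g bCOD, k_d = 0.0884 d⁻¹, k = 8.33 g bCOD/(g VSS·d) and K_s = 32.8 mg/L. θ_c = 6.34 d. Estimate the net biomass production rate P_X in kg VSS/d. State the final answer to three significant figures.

For a completely mixed reactor with recycle the Lawrence–McCarty relation gives S = K_s·(1 + k_d·θ_c) / [θ_c·(Y·k − k_d) − 1] = 32.8 × (1 + 0.0884 × 6.34) / [6.34 × (0.430 × 8.33 − 0.0884) − 1] = 51.18 / 21.15 = 2.420 mg/L.
Correct the yield for decay: Y_obs = Y/(1 + k_d θ_c) = 0.430 / (1 + 0.0884 × 6.34) = 0.430 / 1.560 = 0.2756.
ΔS = 222 − 2.42 = 219.6 mg/L, so the substrate removal rate is 1970 × 219.6/1000 = 432.6 kg bCOD/d.
P_X = Y_obs · Q(S₀ − S) = 0.2756 × 432.6 = 119.2 kg VSS/d.

P_X ≈ 119 kg VSS/d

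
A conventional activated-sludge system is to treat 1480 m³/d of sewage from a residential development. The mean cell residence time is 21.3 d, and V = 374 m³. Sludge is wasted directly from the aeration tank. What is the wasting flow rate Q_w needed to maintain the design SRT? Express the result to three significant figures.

Q_w ≈ 17.6 m³/d

For wasting at MLVSS concentration, Q_w = V/θ_c = 374.0/21.3 = 17.56 m³/d.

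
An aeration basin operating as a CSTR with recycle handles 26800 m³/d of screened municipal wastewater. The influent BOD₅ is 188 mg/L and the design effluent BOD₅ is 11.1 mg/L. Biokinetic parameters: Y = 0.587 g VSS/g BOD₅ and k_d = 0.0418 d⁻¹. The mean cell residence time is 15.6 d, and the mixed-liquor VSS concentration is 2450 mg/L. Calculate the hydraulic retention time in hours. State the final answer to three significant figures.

From the SRT design equation V = Y Q (S₀−S) θ_c / [X (1 + k_d θ_c)] = 0.587 × 26800 × (188 − 11.1) × 15.6 / [2450 × (1 + 0.0418 × 15.6)] = 4.34×10^7 / 4048 = 10726 m³.
HRT = V/Q = 10726 m³ / 26800 m³·d⁻¹ = 0.4002 d × 24 = 9.605 h.

τ ≈ 9.61 h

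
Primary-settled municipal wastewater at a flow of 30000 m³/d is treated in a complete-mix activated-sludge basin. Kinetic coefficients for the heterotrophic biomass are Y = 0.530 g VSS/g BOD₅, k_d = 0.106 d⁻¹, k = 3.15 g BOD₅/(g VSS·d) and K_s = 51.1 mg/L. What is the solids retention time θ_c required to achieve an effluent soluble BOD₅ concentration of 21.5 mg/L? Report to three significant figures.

θ_c ≈ 2.57 d

From 1/θ_c = Y·k·S/(K_s + S) − k_d: Y·k·S/(K_s+S) = 0.530 × 3.15 × 21.5 / (51.1 + 21.5) = 0.4944 d⁻¹.
1/θ_c = 0.4944 − 0.106 = 0.3884 d⁻¹, so θ_c = 2.575 d.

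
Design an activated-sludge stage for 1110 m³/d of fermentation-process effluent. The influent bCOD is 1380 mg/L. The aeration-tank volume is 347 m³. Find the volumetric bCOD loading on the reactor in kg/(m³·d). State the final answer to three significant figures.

Applied bCOD load per unit volume = Q·S₀/V = (1110 × 1380/1000)/347.0 = 4.414 kg bCOD·m⁻³·d⁻¹.

L_v ≈ 4.41 kg bCOD/(m³·d)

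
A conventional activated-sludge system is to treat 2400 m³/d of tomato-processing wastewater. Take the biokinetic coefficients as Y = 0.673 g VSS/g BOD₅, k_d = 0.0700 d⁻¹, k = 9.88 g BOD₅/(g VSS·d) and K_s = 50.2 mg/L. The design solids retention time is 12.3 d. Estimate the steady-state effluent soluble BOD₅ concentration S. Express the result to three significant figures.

S ≈ 1.17 mg/L

Effluent substrate depends only on kinetics and SRT: S = K_s(1 + k_d θ_c) / [θ_c(Yk − k_d) − 1] = 50.2 × (1 + 0.0700 × 12.3) / [12.3 × (0.673 × 9.88 − 0.0700) − 1] = 93.42 / 79.92 = 1.169 mg/L.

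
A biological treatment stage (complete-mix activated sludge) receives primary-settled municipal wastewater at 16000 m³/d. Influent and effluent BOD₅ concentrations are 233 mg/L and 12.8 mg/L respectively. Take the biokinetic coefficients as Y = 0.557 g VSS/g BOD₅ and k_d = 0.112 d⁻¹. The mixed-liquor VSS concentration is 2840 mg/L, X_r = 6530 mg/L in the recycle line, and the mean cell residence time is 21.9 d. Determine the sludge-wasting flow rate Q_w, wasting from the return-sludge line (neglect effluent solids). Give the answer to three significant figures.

Q_w ≈ 87.0 m³/d

From the SRT design equation V = Y Q (S₀−S) θ_c / [X (1 + k_d θ_c)] = 0.557 × 16000 × (233 − 12.8) × 21.9 / [2840 × (1 + 0.112 × 21.9)] = 4.3×10^7 / 9806 = 4383 m³.
Q_w = (V·X)/(θ_c X_r) = 4383 × 2840 / (21.9 × 6530) = 87.04 m³/d.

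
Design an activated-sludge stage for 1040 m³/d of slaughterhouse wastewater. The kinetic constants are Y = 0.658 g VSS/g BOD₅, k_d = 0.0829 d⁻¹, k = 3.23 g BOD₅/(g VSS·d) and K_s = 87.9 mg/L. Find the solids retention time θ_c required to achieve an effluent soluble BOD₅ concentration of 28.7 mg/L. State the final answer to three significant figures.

At the target effluent, Y k S/(K_s+S) = 0.658×3.23×28.7/116.6 = 0.5231 d⁻¹.
θ_c = 1/(μ − k_d) = 1/(0.5231 − 0.0829) = 1/0.4402 = 2.272 d.

θ_c ≈ 2.27 d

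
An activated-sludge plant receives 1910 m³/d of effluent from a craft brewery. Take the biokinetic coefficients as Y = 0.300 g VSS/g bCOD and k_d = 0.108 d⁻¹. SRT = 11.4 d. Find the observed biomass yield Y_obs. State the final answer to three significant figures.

Y_obs ≈ 0.134 g VSS/g bCOD

Correct the yield for decay: Y_obs = Y/(1 + k_d θ_c) = 0.300 / (1 + 0.108 × 11.4) = 0.300 / 2.231 = 0.1345.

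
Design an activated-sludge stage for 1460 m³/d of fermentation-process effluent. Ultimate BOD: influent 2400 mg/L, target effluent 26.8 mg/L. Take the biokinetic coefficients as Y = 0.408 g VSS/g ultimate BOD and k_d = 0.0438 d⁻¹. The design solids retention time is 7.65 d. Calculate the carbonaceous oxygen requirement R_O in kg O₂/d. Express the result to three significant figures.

Correct the yield for decay: Y_obs = Y/(1 + k_d θ_c) = 0.408 / (1 + 0.0438 × 7.65) = 0.408 / 1.335 = 0.3056.
Q·(S₀ − S) = 1460 × (2400 − 26.8) × 10⁻³ = 3465 kg/d removed.
Biomass synthesised: P_X = Y_obs × 3465 = 1059 kg VSS/d.
Carbonaceous O₂ demand = substrate oxidised − cell-mass equivalent = 3465 − 1.42 × 1059 = 1961 kg O₂/d.

R_O ≈ 1960 kg O₂/d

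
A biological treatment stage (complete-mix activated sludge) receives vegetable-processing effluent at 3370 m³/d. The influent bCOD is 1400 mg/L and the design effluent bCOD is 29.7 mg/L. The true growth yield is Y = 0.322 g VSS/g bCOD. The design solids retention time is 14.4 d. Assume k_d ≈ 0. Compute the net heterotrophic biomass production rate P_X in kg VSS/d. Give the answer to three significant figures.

P_X ≈ 1490 kg VSS/d

No decay correction is needed, so Y_obs = Y = 0.322.
Substrate removed = Q·(S₀ − S) = 3370 m³/d × (1400 − 29.7) g/m³ = 4.62×10^6 g/d = 4618 kg/d.
Biomass produced: P_X = Y_obs·Q·ΔS = 0.3220 × 4618 ≈ 1487 kg VSS/d.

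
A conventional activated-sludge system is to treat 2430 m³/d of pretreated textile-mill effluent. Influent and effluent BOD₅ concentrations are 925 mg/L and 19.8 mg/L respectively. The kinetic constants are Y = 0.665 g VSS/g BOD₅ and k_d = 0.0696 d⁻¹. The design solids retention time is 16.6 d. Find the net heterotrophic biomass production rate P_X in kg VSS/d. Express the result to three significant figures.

P_X ≈ 679 kg VSS/d

Correct the yield for decay: Y_obs = Y/(1 + k_d θ_c) = 0.665 / (1 + 0.0696 × 16.6) = 0.665 / 2.155 = 0.3085.
Substrate removed = Q·(S₀ − S) = 2430 m³/d × (925 − 19.8) g/m³ = 2.2×10^6 g/d = 2200 kg/d.
Net biomass production P_X = Y_obs × Q·(S₀ − S) = 0.3085 × 2200 = 678.7 kg VSS/d.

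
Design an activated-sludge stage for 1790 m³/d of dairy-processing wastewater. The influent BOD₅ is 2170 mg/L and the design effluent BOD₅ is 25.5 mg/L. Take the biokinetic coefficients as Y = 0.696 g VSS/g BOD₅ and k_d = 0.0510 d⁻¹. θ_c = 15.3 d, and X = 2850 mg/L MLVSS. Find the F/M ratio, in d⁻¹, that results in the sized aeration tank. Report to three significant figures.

F/M ≈ 0.169 d⁻¹

Steady-state biomass mass balance: V·X·(1 + k_d·θ_c) = Y·Q·(S₀ − S)·θ_c, so V = 0.696 × 1790 × (2170 − 25.5) × 15.3 / [2850 × (1 + 0.0510 × 15.3)] = 4.09×10^7 / 5074 = 8056 m³.
F/M = Q·S₀ / (V·X) = 1790 × 2170 / (8056 × 2850) = 0.1692 g BOD₅·(g VSS·d)⁻¹.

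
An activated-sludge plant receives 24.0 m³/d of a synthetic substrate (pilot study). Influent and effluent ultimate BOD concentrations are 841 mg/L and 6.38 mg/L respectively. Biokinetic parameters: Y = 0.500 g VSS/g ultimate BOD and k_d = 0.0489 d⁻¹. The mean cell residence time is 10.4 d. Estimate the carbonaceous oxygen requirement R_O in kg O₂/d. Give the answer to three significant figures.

R_O ≈ 10.6 kg O₂/d

Correct the yield for decay: Y_obs = Y/(1 + k_d θ_c) = 0.500 / (1 + 0.0489 × 10.4) = 0.500 / 1.509 = 0.3314.
Mass of ultimate BOD removed per day: Q(S₀ − S) = 24.0 × 834.6 g/m³ = 20.03 kg/d.
Biomass synthesised: P_X = Y_obs × 20.03 = 6.639 kg VSS/d.
R_O = Q·ΔS − 1.42 P_X = 20.03 − 9.427 = 10.60 kg O₂/d.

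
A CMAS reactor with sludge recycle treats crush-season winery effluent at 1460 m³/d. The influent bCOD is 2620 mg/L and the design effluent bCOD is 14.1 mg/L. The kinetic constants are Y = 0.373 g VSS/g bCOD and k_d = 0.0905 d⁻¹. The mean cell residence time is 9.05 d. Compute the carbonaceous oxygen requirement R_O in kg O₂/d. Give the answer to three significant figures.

The observed yield is Y_obs = Y/(1 + k_d·θ_c) = 0.373 / (1 + 0.0905 × 9.05) = 0.373 / 1.819 = 0.2051 g VSS per g bCOD removed.
Mass of bCOD removed per day: Q(S₀ − S) = 1460 × 2606 g/m³ = 3805 kg/d.
Biomass synthesised: P_X = Y_obs × 3805 = 780.2 kg VSS/d.
R_O = Q·(S₀ − S) − 1.42·P_X = 3805 − 1.42 × 780.2 = 2697 kg O₂/d.

R_O ≈ 2700 kg O₂/d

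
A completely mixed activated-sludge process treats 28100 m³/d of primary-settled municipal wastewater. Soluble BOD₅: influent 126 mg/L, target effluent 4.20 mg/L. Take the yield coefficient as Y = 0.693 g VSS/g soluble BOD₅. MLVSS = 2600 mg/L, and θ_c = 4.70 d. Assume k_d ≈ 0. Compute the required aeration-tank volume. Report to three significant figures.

Biomass mass balance (decay neglected): V·X = Y·Q·(S₀ − S)·θ_c, so V = 0.693 × 28100 × (126 − 4.20) × 4.70 / 2600 = 4288 m³.

V ≈ 4290 m³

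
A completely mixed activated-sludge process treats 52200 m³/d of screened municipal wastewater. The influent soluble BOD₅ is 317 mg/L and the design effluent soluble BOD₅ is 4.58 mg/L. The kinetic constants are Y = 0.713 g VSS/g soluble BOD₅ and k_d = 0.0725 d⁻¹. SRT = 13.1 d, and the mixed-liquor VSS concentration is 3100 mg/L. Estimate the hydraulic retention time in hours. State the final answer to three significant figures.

τ ≈ 11.6 h

Steady-state biomass mass balance: V·X·(1 + k_d·θ_c) = Y·Q·(S₀ − S)·θ_c, so V = 0.713 × 52200 × (317 − 4.58) × 13.1 / [3100 × (1 + 0.0725 × 13.1)] = 1.52×10^8 / 6044 = 25202 m³.
Hydraulic retention time τ = V/Q = 25202 / 52200 = 0.4828 d = 11.59 h.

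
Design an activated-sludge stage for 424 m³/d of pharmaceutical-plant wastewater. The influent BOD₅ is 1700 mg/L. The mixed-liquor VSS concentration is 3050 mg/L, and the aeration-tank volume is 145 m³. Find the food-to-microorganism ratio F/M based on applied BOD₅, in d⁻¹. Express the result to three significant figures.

F/M = Q·S₀ / (V·X) = 424 × 1700 / (145.0 × 3050) = 1.630 g BOD₅·(g VSS·d)⁻¹.

F/M ≈ 1.63 d⁻¹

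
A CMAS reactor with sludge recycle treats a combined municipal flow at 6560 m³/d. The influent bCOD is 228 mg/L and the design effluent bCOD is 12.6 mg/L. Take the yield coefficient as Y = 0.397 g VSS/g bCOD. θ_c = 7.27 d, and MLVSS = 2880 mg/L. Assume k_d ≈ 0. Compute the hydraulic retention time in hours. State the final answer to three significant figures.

τ ≈ 5.18 h

With k_d = 0 the design equation reduces to V = Y Q (S₀−S) θ_c / X = 0.397 × 6560 × (228 − 12.6) × 7.27 / 2880 = 1416 m³.
τ = V/Q = 1416/6560 = 0.2159 d, or 5.181 h.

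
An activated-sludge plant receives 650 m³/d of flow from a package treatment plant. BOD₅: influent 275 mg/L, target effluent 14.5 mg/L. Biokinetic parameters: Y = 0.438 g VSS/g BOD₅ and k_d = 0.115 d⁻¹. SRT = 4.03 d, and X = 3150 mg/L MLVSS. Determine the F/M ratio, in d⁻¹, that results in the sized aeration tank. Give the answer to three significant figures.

F/M ≈ 0.875 d⁻¹

Rearranging the biomass balance for a CMAS with decay, V = Y·Q·ΔS·θ_c / [X·(1+k_d θ_c)] = 0.438 × 650 × (275 − 14.5) × 4.03 / [3150 × (1 + 0.115 × 4.03)] = 2.99×10^5 / 4610 = 64.84 m³.
F/M = applied load / biomass = Q·S₀/(V·X) = 650 × 275 / (64.84 × 3150) = 0.8752 d⁻¹.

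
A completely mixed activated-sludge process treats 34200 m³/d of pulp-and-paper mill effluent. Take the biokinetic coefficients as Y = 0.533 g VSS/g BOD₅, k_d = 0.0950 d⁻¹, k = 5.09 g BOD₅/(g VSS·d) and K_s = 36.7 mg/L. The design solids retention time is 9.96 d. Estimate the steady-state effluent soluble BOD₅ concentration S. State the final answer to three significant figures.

Effluent substrate depends only on kinetics and SRT: S = K_s(1 + k_d θ_c) / [θ_c(Yk − k_d) − 1] = 36.7 × (1 + 0.0950 × 9.96) / [9.96 × (0.533 × 5.09 − 0.0950) − 1] = 71.43 / 25.07 = 2.848 mg/L.

S ≈ 2.85 mg/L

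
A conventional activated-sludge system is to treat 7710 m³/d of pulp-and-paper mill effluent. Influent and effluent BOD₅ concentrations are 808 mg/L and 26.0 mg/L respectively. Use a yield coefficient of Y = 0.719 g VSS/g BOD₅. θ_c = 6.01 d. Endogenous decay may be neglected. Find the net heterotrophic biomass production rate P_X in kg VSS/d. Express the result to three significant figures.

Since k_d ≈ 0, Y_obs = Y = 0.719 g VSS/g BOD₅.
Q·(S₀ − S) = 7710 × (808 − 26.0) × 10⁻³ = 6029 kg/d removed.
So the net sludge growth is P_X = 0.7190 × 6029 = 4335 kg VSS/d.

P_X ≈ 4340 kg VSS/d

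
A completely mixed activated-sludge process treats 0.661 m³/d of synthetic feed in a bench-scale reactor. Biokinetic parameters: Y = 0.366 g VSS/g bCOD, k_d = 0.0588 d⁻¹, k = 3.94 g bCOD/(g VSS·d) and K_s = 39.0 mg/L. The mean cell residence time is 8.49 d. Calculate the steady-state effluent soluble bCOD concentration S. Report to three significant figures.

From the Monod/SRT balance for a CMAS, S = K_s·(1+k_d θ_c)/[θ_c·(Y k − k_d) − 1] = 39.0 × (1 + 0.0588 × 8.49) / [8.49 × (0.366 × 3.94 − 0.0588) − 1] = 58.47 / 10.74 = 5.442 mg/L.

S ≈ 5.44 mg/L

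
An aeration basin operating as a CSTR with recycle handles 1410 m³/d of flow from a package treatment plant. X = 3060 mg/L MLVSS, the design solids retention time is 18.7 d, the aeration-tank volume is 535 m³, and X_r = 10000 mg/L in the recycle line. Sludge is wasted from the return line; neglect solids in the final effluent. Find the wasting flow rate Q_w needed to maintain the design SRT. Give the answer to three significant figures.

Q_w ≈ 8.75 m³/d

θ_c = V·X/(Q_w·X_r) when wasting from the recycle, so Q_w = V·X/(θ_c·X_r) = 535.0 × 3060 / (18.7 × 10000) = 8.755 m³/d.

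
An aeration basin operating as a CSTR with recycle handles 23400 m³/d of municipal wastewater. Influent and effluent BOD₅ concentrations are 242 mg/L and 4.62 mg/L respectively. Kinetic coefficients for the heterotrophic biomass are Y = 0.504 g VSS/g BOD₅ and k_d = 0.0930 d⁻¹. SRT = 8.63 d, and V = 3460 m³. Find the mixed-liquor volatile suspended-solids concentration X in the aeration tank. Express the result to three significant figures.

From V·X·(1 + k_d·θ_c) = Y·Q·(S₀ − S)·θ_c: X = 0.504 × 23400 × (242 − 4.62) × 8.63 / [3460 × (1 + 0.0930 × 8.63)] = 3874 mg/L.

X ≈ 3870 mg/L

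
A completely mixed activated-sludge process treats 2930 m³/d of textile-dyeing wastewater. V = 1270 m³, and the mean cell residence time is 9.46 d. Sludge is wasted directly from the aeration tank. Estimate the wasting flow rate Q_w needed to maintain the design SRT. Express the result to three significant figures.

Q_w ≈ 134 m³/d

With mixed-liquor wasting, θ_c = V/Q_w, so Q_w = V/θ_c = 1270/9.46 = 134.2 m³/d.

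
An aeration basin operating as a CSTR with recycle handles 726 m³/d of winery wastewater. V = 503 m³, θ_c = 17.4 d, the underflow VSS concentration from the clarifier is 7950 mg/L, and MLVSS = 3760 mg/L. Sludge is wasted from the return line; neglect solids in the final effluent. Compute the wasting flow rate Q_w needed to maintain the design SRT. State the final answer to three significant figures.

Q_w = (V·X)/(θ_c X_r) = 503.0 × 3760 / (17.4 × 7950) = 13.67 m³/d.

Q_w ≈ 13.7 m³/d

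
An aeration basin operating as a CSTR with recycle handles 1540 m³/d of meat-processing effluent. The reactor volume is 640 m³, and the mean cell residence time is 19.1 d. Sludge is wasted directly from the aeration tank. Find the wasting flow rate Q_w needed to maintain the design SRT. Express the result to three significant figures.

Q_w ≈ 33.5 m³/d

For wasting at MLVSS concentration, Q_w = V/θ_c = 640.0/19.1 = 33.51 m³/d.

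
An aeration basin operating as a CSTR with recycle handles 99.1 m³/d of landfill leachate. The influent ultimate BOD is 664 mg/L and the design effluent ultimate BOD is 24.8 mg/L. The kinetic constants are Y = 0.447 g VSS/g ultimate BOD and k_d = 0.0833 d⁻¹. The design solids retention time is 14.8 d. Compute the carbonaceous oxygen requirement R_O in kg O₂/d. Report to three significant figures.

R_O ≈ 45.3 kg O₂/d

Y_obs = Y / (1 + k_d θ_c) = 0.447 / (1 + 0.0833 × 14.8) = 0.447 / 2.233 = 0.2002.
ΔS = 664 − 24.8 = 639.2 mg/L, so the substrate removal rate is 99.1 × 639.2/1000 = 63.34 kg ultimate BOD/d.
P_X = Y_obs·Q·(S₀ − S) = 0.2002 × 63.34 = 12.68 kg VSS/d.
R_O = Q·(S₀ − S) − 1.42·P_X = 63.34 − 1.42 × 12.68 = 45.34 kg O₂/d.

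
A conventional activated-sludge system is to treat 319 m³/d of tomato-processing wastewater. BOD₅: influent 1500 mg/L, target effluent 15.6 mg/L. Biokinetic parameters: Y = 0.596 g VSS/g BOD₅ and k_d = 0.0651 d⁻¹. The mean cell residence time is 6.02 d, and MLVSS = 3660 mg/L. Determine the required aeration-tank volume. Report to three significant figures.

V ≈ 333 m³

From the SRT design equation V = Y Q (S₀−S) θ_c / [X (1 + k_d θ_c)] = 0.596 × 319 × (1500 − 15.6) × 6.02 / [3660 × (1 + 0.0651 × 6.02)] = 1.7×10^6 / 5094 = 333.5 m³.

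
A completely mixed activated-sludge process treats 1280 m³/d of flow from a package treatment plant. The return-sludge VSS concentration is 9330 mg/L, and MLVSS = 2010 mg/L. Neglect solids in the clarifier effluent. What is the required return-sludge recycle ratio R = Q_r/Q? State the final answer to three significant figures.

R ≈ 0.275

Solids balance on the clarifier gives (1+R)X = R·X_r, so R = X/(X_r − X) = 2010 / (9330 − 2010) = 0.2746.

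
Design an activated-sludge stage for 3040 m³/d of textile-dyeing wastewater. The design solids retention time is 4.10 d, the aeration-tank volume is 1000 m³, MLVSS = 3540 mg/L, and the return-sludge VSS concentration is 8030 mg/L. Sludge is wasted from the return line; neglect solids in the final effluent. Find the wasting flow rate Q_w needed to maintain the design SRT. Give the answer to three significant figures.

Q_w = (V·X)/(θ_c X_r) = 1000 × 3540 / (4.10 × 8030) = 107.5 m³/d.

Q_w ≈ 108 m³/d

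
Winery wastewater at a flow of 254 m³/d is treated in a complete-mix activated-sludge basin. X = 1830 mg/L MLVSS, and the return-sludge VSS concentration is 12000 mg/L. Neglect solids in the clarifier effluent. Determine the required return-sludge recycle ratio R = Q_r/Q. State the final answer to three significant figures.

R ≈ 0.180

R = Q_r/Q = X/(X_r − X) = 1830 / (12000 − 1830) = 0.1799.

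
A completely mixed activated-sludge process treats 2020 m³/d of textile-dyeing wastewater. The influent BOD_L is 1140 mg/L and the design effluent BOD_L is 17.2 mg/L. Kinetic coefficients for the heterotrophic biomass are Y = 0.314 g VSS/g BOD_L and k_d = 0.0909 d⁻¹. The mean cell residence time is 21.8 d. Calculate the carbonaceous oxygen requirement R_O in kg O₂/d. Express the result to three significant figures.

Correct the yield for decay: Y_obs = Y/(1 + k_d θ_c) = 0.314 / (1 + 0.0909 × 21.8) = 0.314 / 2.982 = 0.1053.
Mass of BOD_L removed per day: Q(S₀ − S) = 2020 × 1123 g/m³ = 2268 kg/d.
Biomass synthesised: P_X = Y_obs × 2268 = 238.9 kg VSS/d.
R_O = Q·ΔS − 1.42 P_X = 2268 − 339.2 = 1929 kg O₂/d.

R_O ≈ 1930 kg O₂/d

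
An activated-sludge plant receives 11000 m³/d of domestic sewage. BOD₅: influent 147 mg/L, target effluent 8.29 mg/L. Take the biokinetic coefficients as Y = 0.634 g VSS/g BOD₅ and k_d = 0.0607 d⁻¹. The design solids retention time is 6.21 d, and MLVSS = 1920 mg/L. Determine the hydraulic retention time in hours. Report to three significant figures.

τ ≈ 4.96 h

From the SRT design equation V = Y Q (S₀−S) θ_c / [X (1 + k_d θ_c)] = 0.634 × 11000 × (147 − 8.29) × 6.21 / [1920 × (1 + 0.0607 × 6.21)] = 6.01×10^6 / 2644 = 2272 m³.
τ = V/Q = 2272/11000 = 0.2066 d, or 4.958 h.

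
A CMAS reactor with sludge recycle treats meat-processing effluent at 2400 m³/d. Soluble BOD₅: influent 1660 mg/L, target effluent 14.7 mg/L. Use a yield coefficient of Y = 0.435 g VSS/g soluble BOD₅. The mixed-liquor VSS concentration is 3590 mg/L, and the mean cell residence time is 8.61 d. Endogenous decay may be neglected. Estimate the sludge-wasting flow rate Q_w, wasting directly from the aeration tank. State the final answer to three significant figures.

Biomass mass balance (decay neglected): V·X = Y·Q·(S₀ − S)·θ_c, so V = 0.435 × 2400 × (1660 − 14.7) × 8.61 / 3590 = 4120 m³.
For wasting at MLVSS concentration, Q_w = V/θ_c = 4120/8.61 = 478.5 m³/d.

Q_w ≈ 478 m³/d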